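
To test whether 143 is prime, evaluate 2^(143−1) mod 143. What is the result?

114

2^1 ≡ 2 (mod 143)
2^2 ≡ 2^2 = 4 ≡ 4 (mod 143)
2^4 ≡ 4^2 = 16 ≡ 16 (mod 143)
2^8 ≡ 16^2 = 256 ≡ 113 (mod 143)
2^16 ≡ 113^2 = 12769 ≡ 42 (mod 143)
2^32 ≡ 42^2 = 1764 ≡ 48 (mod 143)
2^64 ≡ 48^2 = 2304 ≡ 16 (mod 143)
2^128 ≡ 16^2 = 256 ≡ 113 (mod 143)
142 = 128 + 8 + 4 + 2 in binary powers of 2.
So 2^142 ≡ 113 · 113 · 16 · 4 ≡ 114 (mod 143).
Since 114 ≠ 1, base 2 is a Fermat witness: 143 is composite.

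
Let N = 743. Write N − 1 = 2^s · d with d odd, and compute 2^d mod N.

1

743 − 1 = 742 = 2^1 · 371, so d = 371.
2^1 ≡ 2 (mod 743)
2^2 ≡ 2^2 = 4 ≡ 4 (mod 743)
2^4 ≡ 4^2 = 16 ≡ 16 (mod 743)
2^8 ≡ 16^2 = 256 ≡ 256 (mod 743)
2^16 ≡ 256^2 = 65536 ≡ 152 (mod 743)
2^32 ≡ 152^2 = 23104 ≡ 71 (mod 743)
2^64 ≡ 71^2 = 5041 ≡ 583 (mod 743)
2^128 ≡ 583^2 = 339889 ≡ 338 (mod 743)
2^256 ≡ 338^2 = 114244 ≡ 565 (mod 743)
371 = 256 + 64 + 32 + 16 + 2 + 1 in binary powers of 2.
So 2^371 ≡ 565 · 583 · 71 · 152 · 4 · 2 ≡ 1 (mod 743).
Since 2^d ≡ 1 (mod 743), base 2 does not prove 743 composite.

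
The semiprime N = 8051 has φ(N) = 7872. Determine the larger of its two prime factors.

φ(n) = (p−1)(q−1) = n − (p+q) + 1, so p + q = 8051 − 7872 + 1 = 180.
p and q are the roots of t² − 180t + 8051 = 0.
Discriminant: 180² − 4·8051 = 32400 − 32204 = 196; √196 = 14.
q = (180 − 14)/2 = 83, p = (180 + 14)/2 = 97.
Check: 83 · 97 = 8051.

97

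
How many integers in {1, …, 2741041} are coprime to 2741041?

Factor: 2741041 = 113 · 127 · 191.
φ(2741041) = (113−1) · (127−1) · (191−1) = 112 · 126 · 190 = 2681280.

2681280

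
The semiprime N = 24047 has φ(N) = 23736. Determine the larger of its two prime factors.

φ(n) = (p−1)(q−1) = n − (p+q) + 1, so p + q = 24047 − 23736 + 1 = 312.
p and q are the roots of t² − 312t + 24047 = 0.
Discriminant: 312² − 4·24047 = 97344 − 96188 = 1156; √1156 = 34.
q = (312 − 34)/2 = 139, p = (312 + 34)/2 = 173.
Check: 139 · 173 = 24047.

173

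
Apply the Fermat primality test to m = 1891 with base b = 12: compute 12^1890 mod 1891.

12^1 ≡ 12 (mod 1891)
12^2 ≡ 12^2 = 144 ≡ 144 (mod 1891)
12^4 ≡ 144^2 = 20736 ≡ 1826 (mod 1891)
12^8 ≡ 1826^2 = 3334276 ≡ 443 (mod 1891)
12^16 ≡ 443^2 = 196249 ≡ 1476 (mod 1891)
12^32 ≡ 1476^2 = 2178576 ≡ 144 (mod 1891)
12^64 ≡ 144^2 = 20736 ≡ 1826 (mod 1891)
12^128 ≡ 1826^2 = 3334276 ≡ 443 (mod 1891)
12^256 ≡ 443^2 = 196249 ≡ 1476 (mod 1891)
12^512 ≡ 1476^2 = 2178576 ≡ 144 (mod 1891)
12^1024 ≡ 144^2 = 20736 ≡ 1826 (mod 1891)
1890 = 1024 + 512 + 256 + 64 + 32 + 2 in binary powers of 2.
So 12^1890 ≡ 1826 · 144 · 1476 · 1826 · 144 · 144 ≡ 1 (mod 1891).
Since the result is 1, base 12 gives no evidence that 1891 is composite.

1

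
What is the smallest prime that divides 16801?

16801 is odd.
Digit sum 16, not divisible by 3.
Ends in 1: not divisible by 5.
7: 16801 = 7·2400 + 1
11: 16801 = 11·1527 + 4
13: 16801 = 13·1292 + 5
17: 16801 = 17·988 + 5
19: 16801 = 19·884 + 5
23: 16801 = 23·730 + 11
29: 16801 = 29·579 + 10
31: 16801 = 31·541 + 30
37: 16801 = 37·454 + 3
41: 16801 = 41·409 + 32
43: 16801 = 43·390 + 31
47: 16801 = 47·357 + 22
53: 16801 = 53·317

53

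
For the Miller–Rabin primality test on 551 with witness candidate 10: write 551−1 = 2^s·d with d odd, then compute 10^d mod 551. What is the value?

551 − 1 = 550 = 2^1 · 275, so d = 275.
10^1 ≡ 10 (mod 551)
10^2 ≡ 10^2 = 100 ≡ 100 (mod 551)
10^4 ≡ 100^2 = 10000 ≡ 82 (mod 551)
10^8 ≡ 82^2 = 6724 ≡ 112 (mod 551)
10^16 ≡ 112^2 = 12544 ≡ 422 (mod 551)
10^32 ≡ 422^2 = 178084 ≡ 111 (mod 551)
10^64 ≡ 111^2 = 12321 ≡ 199 (mod 551)
10^128 ≡ 199^2 = 39601 ≡ 480 (mod 551)
10^256 ≡ 480^2 = 230400 ≡ 82 (mod 551)
275 = 256 + 16 + 2 + 1 in binary powers of 2.
So 10^275 ≡ 82 · 422 · 100 · 10 ≡ 98 (mod 551).
Squaring chain: 98; never reaches −1, so base 10 is a Miller–Rabin witness that 551 is composite.

98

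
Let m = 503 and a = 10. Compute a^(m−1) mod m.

1

10^1 ≡ 10 (mod 503)
10^2 ≡ 10^2 = 100 ≡ 100 (mod 503)
10^4 ≡ 100^2 = 10000 ≡ 443 (mod 503)
10^8 ≡ 443^2 = 196249 ≡ 79 (mod 503)
10^16 ≡ 79^2 = 6241 ≡ 205 (mod 503)
10^32 ≡ 205^2 = 42025 ≡ 276 (mod 503)
10^64 ≡ 276^2 = 76176 ≡ 223 (mod 503)
10^128 ≡ 223^2 = 49729 ≡ 435 (mod 503)
10^256 ≡ 435^2 = 189225 ≡ 97 (mod 503)
502 = 256 + 128 + 64 + 32 + 16 + 4 + 2 in binary powers of 2.
So 10^502 ≡ 97 · 435 · 223 · 276 · 205 · 443 · 100 ≡ 1 (mod 503).
Since the result is 1, base 10 gives no evidence that 503 is composite.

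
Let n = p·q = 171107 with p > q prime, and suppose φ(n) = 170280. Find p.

431

φ(n) = (p−1)(q−1) = n − (p+q) + 1, so p + q = 171107 − 170280 + 1 = 828.
p and q are the roots of t² − 828t + 171107 = 0.
Discriminant: 828² − 4·171107 = 685584 − 684428 = 1156; √1156 = 34.
q = (828 − 34)/2 = 397, p = (828 + 34)/2 = 431.
Check: 397 · 431 = 171107.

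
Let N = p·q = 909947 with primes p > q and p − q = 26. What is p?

967

Since p = q + 26, we have 909947 = q(q + 26), so q² + 26q − 909947 = 0.
Discriminant: 26² + 4·909947 = 676 + 3639788 = 3640464; √3640464 = 1908.
q = (−26 + 1908)/2 = 941, and p = q + 26 = 967.
Check: 941 · 967 = 909947.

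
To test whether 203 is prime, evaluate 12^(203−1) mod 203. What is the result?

12^1 ≡ 12 (mod 203)
12^2 ≡ 12^2 = 144 ≡ 144 (mod 203)
12^4 ≡ 144^2 = 20736 ≡ 30 (mod 203)
12^8 ≡ 30^2 = 900 ≡ 88 (mod 203)
12^16 ≡ 88^2 = 7744 ≡ 30 (mod 203)
12^32 ≡ 30^2 = 900 ≡ 88 (mod 203)
12^64 ≡ 88^2 = 7744 ≡ 30 (mod 203)
12^128 ≡ 30^2 = 900 ≡ 88 (mod 203)
202 = 128 + 64 + 8 + 2 in binary powers of 2.
So 12^202 ≡ 88 · 30 · 88 · 144 ≡ 86 (mod 203).
Since 86 ≠ 1, base 12 is a Fermat witness: 203 is composite.

86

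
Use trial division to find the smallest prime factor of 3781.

19

3781 is odd.
Digit sum 19, not divisible by 3.
Ends in 1: not divisible by 5.
7: 3781 = 7·540 + 1
11: 3781 = 11·343 + 8
13: 3781 = 13·290 + 11
17: 3781 = 17·222 + 7
19: 3781 = 19·199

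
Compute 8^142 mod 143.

8^1 ≡ 8 (mod 143)
8^2 ≡ 8^2 = 64 ≡ 64 (mod 143)
8^4 ≡ 64^2 = 4096 ≡ 92 (mod 143)
8^8 ≡ 92^2 = 8464 ≡ 27 (mod 143)
8^16 ≡ 27^2 = 729 ≡ 14 (mod 143)
8^32 ≡ 14^2 = 196 ≡ 53 (mod 143)
8^64 ≡ 53^2 = 2809 ≡ 92 (mod 143)
8^128 ≡ 92^2 = 8464 ≡ 27 (mod 143)
142 = 128 + 8 + 4 + 2 in binary powers of 2.
So 8^142 ≡ 27 · 27 · 92 · 64 ≡ 64 (mod 143).
Since 64 ≠ 1, base 8 is a Fermat witness: 143 is composite.

64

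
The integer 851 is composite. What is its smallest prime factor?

851 is odd.
Digit sum 14, not divisible by 3.
Ends in 1: not divisible by 5.
7: 851 = 7·121 + 4
11: 851 = 11·77 + 4
13: 851 = 13·65 + 6
17: 851 = 17·50 + 1
19: 851 = 19·44 + 15
23: 851 = 23·37

23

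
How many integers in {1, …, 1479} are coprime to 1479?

Factor: 1479 = 3 · 17 · 29.
φ(1479) = (3−1) · (17−1) · (29−1) = 2 · 16 · 28 = 896.

896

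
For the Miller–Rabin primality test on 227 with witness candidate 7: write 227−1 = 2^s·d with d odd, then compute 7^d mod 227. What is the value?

1

227 − 1 = 226 = 2^1 · 113, so d = 113.
7^1 ≡ 7 (mod 227)
7^2 ≡ 7^2 = 49 ≡ 49 (mod 227)
7^4 ≡ 49^2 = 2401 ≡ 131 (mod 227)
7^8 ≡ 131^2 = 17161 ≡ 136 (mod 227)
7^16 ≡ 136^2 = 18496 ≡ 109 (mod 227)
7^32 ≡ 109^2 = 11881 ≡ 77 (mod 227)
7^64 ≡ 77^2 = 5929 ≡ 27 (mod 227)
113 = 64 + 32 + 16 + 1 in binary powers of 2.
So 7^113 ≡ 27 · 77 · 109 · 7 ≡ 1 (mod 227).
Since 7^d ≡ 1 (mod 227), base 7 does not prove 227 composite.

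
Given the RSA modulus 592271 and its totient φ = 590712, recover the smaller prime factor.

653

φ(n) = (p−1)(q−1) = n − (p+q) + 1, so p + q = 592271 − 590712 + 1 = 1560.
p and q are the roots of t² − 1560t + 592271 = 0.
Discriminant: 1560² − 4·592271 = 2433600 − 2369084 = 64516; √64516 = 254.
q = (1560 − 254)/2 = 653, p = (1560 + 254)/2 = 907.
Check: 653 · 907 = 592271.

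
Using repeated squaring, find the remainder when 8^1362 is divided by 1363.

573

8^1 ≡ 8 (mod 1363)
8^2 ≡ 8^2 = 64 ≡ 64 (mod 1363)
8^4 ≡ 64^2 = 4096 ≡ 7 (mod 1363)
8^8 ≡ 7^2 = 49 ≡ 49 (mod 1363)
8^16 ≡ 49^2 = 2401 ≡ 1038 (mod 1363)
8^32 ≡ 1038^2 = 1077444 ≡ 674 (mod 1363)
8^64 ≡ 674^2 = 454276 ≡ 397 (mod 1363)
8^128 ≡ 397^2 = 157609 ≡ 864 (mod 1363)
8^256 ≡ 864^2 = 746496 ≡ 935 (mod 1363)
8^512 ≡ 935^2 = 874225 ≡ 542 (mod 1363)
8^1024 ≡ 542^2 = 293764 ≡ 719 (mod 1363)
1362 = 1024 + 256 + 64 + 16 + 2 in binary powers of 2.
So 8^1362 ≡ 719 · 935 · 397 · 1038 · 64 ≡ 573 (mod 1363).
Since 573 ≠ 1, base 8 is a Fermat witness: 1363 is composite.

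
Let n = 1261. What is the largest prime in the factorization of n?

97

1261 = 13 · 97
97 is prime.
So 1261 = 13 · 97; the largest prime factor is 97.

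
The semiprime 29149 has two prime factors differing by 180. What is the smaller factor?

103

Since p = q + 180, we have 29149 = q(q + 180), so q² + 180q − 29149 = 0.
Discriminant: 180² + 4·29149 = 32400 + 116596 = 148996; √148996 = 386.
q = (−180 + 386)/2 = 103, and p = q + 180 = 283.
Check: 103 · 283 = 29149.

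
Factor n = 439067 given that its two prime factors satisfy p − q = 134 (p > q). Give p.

Since p = q + 134, we have 439067 = q(q + 134), so q² + 134q − 439067 = 0.
Discriminant: 134² + 4·439067 = 17956 + 1756268 = 1774224; √1774224 = 1332.
q = (−134 + 1332)/2 = 599, and p = q + 134 = 733.
Check: 599 · 733 = 439067.

733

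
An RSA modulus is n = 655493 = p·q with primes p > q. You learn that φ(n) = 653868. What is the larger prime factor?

887

φ(n) = (p−1)(q−1) = n − (p+q) + 1, so p + q = 655493 − 653868 + 1 = 1626.
p and q are the roots of t² − 1626t + 655493 = 0.
Discriminant: 1626² − 4·655493 = 2643876 − 2621972 = 21904; √21904 = 148.
q = (1626 − 148)/2 = 739, p = (1626 + 148)/2 = 887.
Check: 739 · 887 = 655493.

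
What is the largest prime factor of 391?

23

391 = 17 · 23
23 is prime.
So 391 = 17 · 23; the largest prime factor is 23.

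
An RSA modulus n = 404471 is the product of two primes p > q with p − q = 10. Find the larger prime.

641

Since p = q + 10, we have 404471 = q(q + 10), so q² + 10q − 404471 = 0.
Discriminant: 10² + 4·404471 = 100 + 1617884 = 1617984; √1617984 = 1272.
q = (−10 + 1272)/2 = 631, and p = q + 10 = 641.
Check: 631 · 641 = 404471.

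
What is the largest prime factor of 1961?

1961 = 37 · 53
53 is prime.
So 1961 = 37 · 53; the largest prime factor is 53.

53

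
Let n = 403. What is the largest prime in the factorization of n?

31

403 = 13 · 31
31 is prime.
So 403 = 13 · 31; the largest prime factor is 31.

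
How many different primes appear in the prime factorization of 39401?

2

39401 = 31^2 · 41
39401 = 31^2 · 41, which has 2 distinct prime factors.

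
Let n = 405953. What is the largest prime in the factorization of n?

405953 = 67 · 6059
6059 = 73 · 83
83 is prime.
So 405953 = 67 · 73 · 83; the largest prime factor is 83.

83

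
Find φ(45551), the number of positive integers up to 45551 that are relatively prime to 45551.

Factor: 45551 = 11 · 41 · 101.
φ(45551) = (11−1) · (41−1) · (101−1) = 10 · 40 · 100 = 40000.

40000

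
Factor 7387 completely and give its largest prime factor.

7387 = 83 · 89
89 is prime.
So 7387 = 83 · 89; the largest prime factor is 89.

89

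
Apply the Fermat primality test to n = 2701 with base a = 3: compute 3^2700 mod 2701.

3^1 ≡ 3 (mod 2701)
3^2 ≡ 3^2 = 9 ≡ 9 (mod 2701)
3^4 ≡ 9^2 = 81 ≡ 81 (mod 2701)
3^8 ≡ 81^2 = 6561 ≡ 1159 (mod 2701)
3^16 ≡ 1159^2 = 1343281 ≡ 884 (mod 2701)
3^32 ≡ 884^2 = 781456 ≡ 867 (mod 2701)
3^64 ≡ 867^2 = 751689 ≡ 811 (mod 2701)
3^128 ≡ 811^2 = 657721 ≡ 1378 (mod 2701)
3^256 ≡ 1378^2 = 1898884 ≡ 81 (mod 2701)
3^512 ≡ 81^2 = 6561 ≡ 1159 (mod 2701)
3^1024 ≡ 1159^2 = 1343281 ≡ 884 (mod 2701)
3^2048 ≡ 884^2 = 781456 ≡ 867 (mod 2701)
2700 = 2048 + 512 + 128 + 8 + 4 in binary powers of 2.
So 3^2700 ≡ 867 · 1159 · 1378 · 1159 · 81 ≡ 1 (mod 2701).
Since the result is 1, base 3 gives no evidence that 2701 is composite.

1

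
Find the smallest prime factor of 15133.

37

15133 is odd.
Digit sum 13, not divisible by 3.
Ends in 3: not divisible by 5.
7: 15133 = 7·2161 + 6
11: 15133 = 11·1375 + 8
13: 15133 = 13·1164 + 1
17: 15133 = 17·890 + 3
19: 15133 = 19·796 + 9
23: 15133 = 23·657 + 22
29: 15133 = 29·521 + 24
31: 15133 = 31·488 + 5
37: 15133 = 37·409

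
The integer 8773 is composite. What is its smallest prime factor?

8773 is odd.
Digit sum 25, not divisible by 3.
Ends in 3: not divisible by 5.
7: 8773 = 7·1253 + 2
11: 8773 = 11·797 + 6
13: 8773 = 13·674 + 11
17: 8773 = 17·516 + 1
19: 8773 = 19·461 + 14
23: 8773 = 23·381 + 10
29: 8773 = 29·302 + 15
31: 8773 = 31·283

31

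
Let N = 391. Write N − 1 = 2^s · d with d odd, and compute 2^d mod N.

348

391 − 1 = 390 = 2^1 · 195, so d = 195.
2^1 ≡ 2 (mod 391)
2^2 ≡ 2^2 = 4 ≡ 4 (mod 391)
2^4 ≡ 4^2 = 16 ≡ 16 (mod 391)
2^8 ≡ 16^2 = 256 ≡ 256 (mod 391)
2^16 ≡ 256^2 = 65536 ≡ 239 (mod 391)
2^32 ≡ 239^2 = 57121 ≡ 35 (mod 391)
2^64 ≡ 35^2 = 1225 ≡ 52 (mod 391)
2^128 ≡ 52^2 = 2704 ≡ 358 (mod 391)
195 = 128 + 64 + 2 + 1 in binary powers of 2.
So 2^195 ≡ 358 · 52 · 4 · 2 ≡ 348 (mod 391).
Squaring chain: 348; never reaches −1, so base 2 is a Miller–Rabin witness that 391 is composite.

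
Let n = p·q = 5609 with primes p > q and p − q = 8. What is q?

Since p = q + 8, we have 5609 = q(q + 8), so q² + 8q − 5609 = 0.
Discriminant: 8² + 4·5609 = 64 + 22436 = 22500; √22500 = 150.
q = (−8 + 150)/2 = 71, and p = q + 8 = 79.
Check: 71 · 79 = 5609.

71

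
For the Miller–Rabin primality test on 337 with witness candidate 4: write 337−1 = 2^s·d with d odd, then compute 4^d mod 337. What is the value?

1

337 − 1 = 336 = 2^4 · 21, so d = 21.
4^1 ≡ 4 (mod 337)
4^2 ≡ 4^2 = 16 ≡ 16 (mod 337)
4^4 ≡ 16^2 = 256 ≡ 256 (mod 337)
4^8 ≡ 256^2 = 65536 ≡ 158 (mod 337)
4^16 ≡ 158^2 = 24964 ≡ 26 (mod 337)
21 = 16 + 4 + 1 in binary powers of 2.
So 4^21 ≡ 26 · 256 · 4 ≡ 1 (mod 337).
Since 4^d ≡ 1 (mod 337), base 4 does not prove 337 composite.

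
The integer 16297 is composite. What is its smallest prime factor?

16297 is odd.
Digit sum 25, not divisible by 3.
Ends in 7: not divisible by 5.
7: 16297 = 7·2328 + 1
11: 16297 = 11·1481 + 6
13: 16297 = 13·1253 + 8
17: 16297 = 17·958 + 11
19: 16297 = 19·857 + 14
23: 16297 = 23·708 + 13
29: 16297 = 29·561 + 28
31: 16297 = 31·525 + 22
37: 16297 = 37·440 + 17
41: 16297 = 41·397 + 20
43: 16297 = 43·379

43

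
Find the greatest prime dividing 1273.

67

1273 = 19 · 67
67 is prime.
So 1273 = 19 · 67; the largest prime factor is 67.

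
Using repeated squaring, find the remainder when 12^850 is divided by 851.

12^1 ≡ 12 (mod 851)
12^2 ≡ 12^2 = 144 ≡ 144 (mod 851)
12^4 ≡ 144^2 = 20736 ≡ 312 (mod 851)
12^8 ≡ 312^2 = 97344 ≡ 330 (mod 851)
12^16 ≡ 330^2 = 108900 ≡ 823 (mod 851)
12^32 ≡ 823^2 = 677329 ≡ 784 (mod 851)
12^64 ≡ 784^2 = 614656 ≡ 234 (mod 851)
12^128 ≡ 234^2 = 54756 ≡ 292 (mod 851)
12^256 ≡ 292^2 = 85264 ≡ 164 (mod 851)
12^512 ≡ 164^2 = 26896 ≡ 515 (mod 851)
850 = 512 + 256 + 64 + 16 + 2 in binary powers of 2.
So 12^850 ≡ 515 · 164 · 234 · 823 · 144 ≡ 164 (mod 851).
Since 164 ≠ 1, base 12 is a Fermat witness: 851 is composite.

164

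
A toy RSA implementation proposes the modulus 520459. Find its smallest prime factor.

31

520459 is odd.
Digit sum 25, not divisible by 3.
Ends in 9: not divisible by 5.
7: 520459 = 7·74351 + 2
11: 520459 = 11·47314 + 5
13: 520459 = 13·40035 + 4
17: 520459 = 17·30615 + 4
19: 520459 = 19·27392 + 11
23: 520459 = 23·22628 + 15
29: 520459 = 29·17946 + 25
31: 520459 = 31·16789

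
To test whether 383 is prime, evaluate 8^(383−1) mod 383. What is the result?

1

8^1 ≡ 8 (mod 383)
8^2 ≡ 8^2 = 64 ≡ 64 (mod 383)
8^4 ≡ 64^2 = 4096 ≡ 266 (mod 383)
8^8 ≡ 266^2 = 70756 ≡ 284 (mod 383)
8^16 ≡ 284^2 = 80656 ≡ 226 (mod 383)
8^32 ≡ 226^2 = 51076 ≡ 137 (mod 383)
8^64 ≡ 137^2 = 18769 ≡ 2 (mod 383)
8^128 ≡ 2^2 = 4 ≡ 4 (mod 383)
8^256 ≡ 4^2 = 16 ≡ 16 (mod 383)
382 = 256 + 64 + 32 + 16 + 8 + 4 + 2 in binary powers of 2.
So 8^382 ≡ 16 · 2 · 137 · 226 · 284 · 266 · 64 ≡ 1 (mod 383).
Since the result is 1, base 8 gives no evidence that 383 is composite.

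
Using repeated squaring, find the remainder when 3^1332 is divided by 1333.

1000

3^1 ≡ 3 (mod 1333)
3^2 ≡ 3^2 = 9 ≡ 9 (mod 1333)
3^4 ≡ 9^2 = 81 ≡ 81 (mod 1333)
3^8 ≡ 81^2 = 6561 ≡ 1229 (mod 1333)
3^16 ≡ 1229^2 = 1510441 ≡ 152 (mod 1333)
3^32 ≡ 152^2 = 23104 ≡ 443 (mod 1333)
3^64 ≡ 443^2 = 196249 ≡ 298 (mod 1333)
3^128 ≡ 298^2 = 88804 ≡ 826 (mod 1333)
3^256 ≡ 826^2 = 682276 ≡ 1113 (mod 1333)
3^512 ≡ 1113^2 = 1238769 ≡ 412 (mod 1333)
3^1024 ≡ 412^2 = 169744 ≡ 453 (mod 1333)
1332 = 1024 + 256 + 32 + 16 + 4 in binary powers of 2.
So 3^1332 ≡ 453 · 1113 · 443 · 152 · 81 ≡ 1000 (mod 1333).
Since 1000 ≠ 1, base 3 is a Fermat witness: 1333 is composite.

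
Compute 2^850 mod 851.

169

2^1 ≡ 2 (mod 851)
2^2 ≡ 2^2 = 4 ≡ 4 (mod 851)
2^4 ≡ 4^2 = 16 ≡ 16 (mod 851)
2^8 ≡ 16^2 = 256 ≡ 256 (mod 851)
2^16 ≡ 256^2 = 65536 ≡ 9 (mod 851)
2^32 ≡ 9^2 = 81 ≡ 81 (mod 851)
2^64 ≡ 81^2 = 6561 ≡ 604 (mod 851)
2^128 ≡ 604^2 = 364816 ≡ 588 (mod 851)
2^256 ≡ 588^2 = 345744 ≡ 238 (mod 851)
2^512 ≡ 238^2 = 56644 ≡ 478 (mod 851)
850 = 512 + 256 + 64 + 16 + 2 in binary powers of 2.
So 2^850 ≡ 478 · 238 · 604 · 9 · 4 ≡ 169 (mod 851).
Since 169 ≠ 1, base 2 is a Fermat witness: 851 is composite.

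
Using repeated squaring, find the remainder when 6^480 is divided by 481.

1

6^1 ≡ 6 (mod 481)
6^2 ≡ 6^2 = 36 ≡ 36 (mod 481)
6^4 ≡ 36^2 = 1296 ≡ 334 (mod 481)
6^8 ≡ 334^2 = 111556 ≡ 445 (mod 481)
6^16 ≡ 445^2 = 198025 ≡ 334 (mod 481)
6^32 ≡ 334^2 = 111556 ≡ 445 (mod 481)
6^64 ≡ 445^2 = 198025 ≡ 334 (mod 481)
6^128 ≡ 334^2 = 111556 ≡ 445 (mod 481)
6^256 ≡ 445^2 = 198025 ≡ 334 (mod 481)
480 = 256 + 128 + 64 + 32 in binary powers of 2.
So 6^480 ≡ 334 · 445 · 334 · 445 ≡ 1 (mod 481).
Since the result is 1, base 6 gives no evidence that 481 is composite.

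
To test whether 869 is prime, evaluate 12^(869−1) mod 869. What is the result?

12^1 ≡ 12 (mod 869)
12^2 ≡ 12^2 = 144 ≡ 144 (mod 869)
12^4 ≡ 144^2 = 20736 ≡ 749 (mod 869)
12^8 ≡ 749^2 = 561001 ≡ 496 (mod 869)
12^16 ≡ 496^2 = 246016 ≡ 89 (mod 869)
12^32 ≡ 89^2 = 7921 ≡ 100 (mod 869)
12^64 ≡ 100^2 = 10000 ≡ 441 (mod 869)
12^128 ≡ 441^2 = 194481 ≡ 694 (mod 869)
12^256 ≡ 694^2 = 481636 ≡ 210 (mod 869)
12^512 ≡ 210^2 = 44100 ≡ 650 (mod 869)
868 = 512 + 256 + 64 + 32 + 4 in binary powers of 2.
So 12^868 ≡ 650 · 210 · 441 · 100 · 749 ≡ 166 (mod 869).
Since 166 ≠ 1, base 12 is a Fermat witness: 869 is composite.

166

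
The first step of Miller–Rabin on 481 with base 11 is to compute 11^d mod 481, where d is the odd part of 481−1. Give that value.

481 − 1 = 480 = 2^5 · 15, so d = 15.
11^1 ≡ 11 (mod 481)
11^2 ≡ 11^2 = 121 ≡ 121 (mod 481)
11^4 ≡ 121^2 = 14641 ≡ 211 (mod 481)
11^8 ≡ 211^2 = 44521 ≡ 269 (mod 481)
15 = 8 + 4 + 2 + 1 in binary powers of 2.
So 11^15 ≡ 269 · 211 · 121 · 11 ≡ 369 (mod 481).
Squaring chain: 369 → 38 → 1 → 1 → 1; never reaches −1, so base 11 is a Miller–Rabin witness that 481 is composite.

369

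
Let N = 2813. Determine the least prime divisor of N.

29

2813 is odd.
Digit sum 14, not divisible by 3.
Ends in 3: not divisible by 5.
7: 2813 = 7·401 + 6
11: 2813 = 11·255 + 8
13: 2813 = 13·216 + 5
17: 2813 = 17·165 + 8
19: 2813 = 19·148 + 1
23: 2813 = 23·122 + 7
29: 2813 = 29·97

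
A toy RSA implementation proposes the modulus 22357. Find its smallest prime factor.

79

22357 is odd.
Digit sum 19, not divisible by 3.
Ends in 7: not divisible by 5.
7: 22357 = 7·3193 + 6
11: 22357 = 11·2032 + 5
13: 22357 = 13·1719 + 10
17: 22357 = 17·1315 + 2
19: 22357 = 19·1176 + 13
23: 22357 = 23·972 + 1
29: 22357 = 29·770 + 27
31: 22357 = 31·721 + 6
37: 22357 = 37·604 + 9
41: 22357 = 41·545 + 12
43: 22357 = 43·519 + 40
47: 22357 = 47·475 + 32
53: 22357 = 53·421 + 44
59: 22357 = 59·378 + 55
61: 22357 = 61·366 + 31
67: 22357 = 67·333 + 46
71: 22357 = 71·314 + 63
73: 22357 = 73·306 + 19
79: 22357 = 79·283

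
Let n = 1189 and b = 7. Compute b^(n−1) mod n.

7^1 ≡ 7 (mod 1189)
7^2 ≡ 7^2 = 49 ≡ 49 (mod 1189)
7^4 ≡ 49^2 = 2401 ≡ 23 (mod 1189)
7^8 ≡ 23^2 = 529 ≡ 529 (mod 1189)
7^16 ≡ 529^2 = 279841 ≡ 426 (mod 1189)
7^32 ≡ 426^2 = 181476 ≡ 748 (mod 1189)
7^64 ≡ 748^2 = 559504 ≡ 674 (mod 1189)
7^128 ≡ 674^2 = 454276 ≡ 78 (mod 1189)
7^256 ≡ 78^2 = 6084 ≡ 139 (mod 1189)
7^512 ≡ 139^2 = 19321 ≡ 297 (mod 1189)
7^1024 ≡ 297^2 = 88209 ≡ 223 (mod 1189)
1188 = 1024 + 128 + 32 + 4 in binary powers of 2.
So 7^1188 ≡ 223 · 78 · 748 · 23 ≡ 45 (mod 1189).
Since 45 ≠ 1, base 7 is a Fermat witness: 1189 is composite.

45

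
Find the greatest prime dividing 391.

391 = 17 · 23
23 is prime.
So 391 = 17 · 23; the largest prime factor is 23.

23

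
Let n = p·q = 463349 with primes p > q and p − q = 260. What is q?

563

Since p = q + 260, we have 463349 = q(q + 260), so q² + 260q − 463349 = 0.
Discriminant: 260² + 4·463349 = 67600 + 1853396 = 1920996; √1920996 = 1386.
q = (−260 + 1386)/2 = 563, and p = q + 260 = 823.
Check: 563 · 823 = 463349.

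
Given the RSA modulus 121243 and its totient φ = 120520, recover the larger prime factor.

461

φ(n) = (p−1)(q−1) = n − (p+q) + 1, so p + q = 121243 − 120520 + 1 = 724.
p and q are the roots of t² − 724t + 121243 = 0.
Discriminant: 724² − 4·121243 = 524176 − 484972 = 39204; √39204 = 198.
q = (724 − 198)/2 = 263, p = (724 + 198)/2 = 461.
Check: 263 · 461 = 121243.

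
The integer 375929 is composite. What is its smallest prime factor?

41

375929 is odd.
Digit sum 35, not divisible by 3.
Ends in 9: not divisible by 5.
7: 375929 = 7·53704 + 1
11: 375929 = 11·34175 + 4
13: 375929 = 13·28917 + 8
17: 375929 = 17·22113 + 8
19: 375929 = 19·19785 + 14
23: 375929 = 23·16344 + 17
29: 375929 = 29·12963 + 2
31: 375929 = 31·12126 + 23
37: 375929 = 37·10160 + 9
41: 375929 = 41·9169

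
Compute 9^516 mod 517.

383

9^1 ≡ 9 (mod 517)
9^2 ≡ 9^2 = 81 ≡ 81 (mod 517)
9^4 ≡ 81^2 = 6561 ≡ 357 (mod 517)
9^8 ≡ 357^2 = 127449 ≡ 267 (mod 517)
9^16 ≡ 267^2 = 71289 ≡ 460 (mod 517)
9^32 ≡ 460^2 = 211600 ≡ 147 (mod 517)
9^64 ≡ 147^2 = 21609 ≡ 412 (mod 517)
9^128 ≡ 412^2 = 169744 ≡ 168 (mod 517)
9^256 ≡ 168^2 = 28224 ≡ 306 (mod 517)
9^512 ≡ 306^2 = 93636 ≡ 59 (mod 517)
516 = 512 + 4 in binary powers of 2.
So 9^516 ≡ 59 · 357 ≡ 383 (mod 517).
Since 383 ≠ 1, base 9 is a Fermat witness: 517 is composite.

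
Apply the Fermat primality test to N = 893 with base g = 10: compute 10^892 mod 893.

10^1 ≡ 10 (mod 893)
10^2 ≡ 10^2 = 100 ≡ 100 (mod 893)
10^4 ≡ 100^2 = 10000 ≡ 177 (mod 893)
10^8 ≡ 177^2 = 31329 ≡ 74 (mod 893)
10^16 ≡ 74^2 = 5476 ≡ 118 (mod 893)
10^32 ≡ 118^2 = 13924 ≡ 529 (mod 893)
10^64 ≡ 529^2 = 279841 ≡ 332 (mod 893)
10^128 ≡ 332^2 = 110224 ≡ 385 (mod 893)
10^256 ≡ 385^2 = 148225 ≡ 880 (mod 893)
10^512 ≡ 880^2 = 774400 ≡ 169 (mod 893)
892 = 512 + 256 + 64 + 32 + 16 + 8 + 4 in binary powers of 2.
So 10^892 ≡ 169 · 880 · 332 · 529 · 118 · 74 · 177 ≡ 332 (mod 893).
Since 332 ≠ 1, base 10 is a Fermat witness: 893 is composite.

332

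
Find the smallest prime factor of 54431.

13

54431 is odd.
Digit sum 17, not divisible by 3.
Ends in 1: not divisible by 5.
7: 54431 = 7·7775 + 6
11: 54431 = 11·4948 + 3
13: 54431 = 13·4187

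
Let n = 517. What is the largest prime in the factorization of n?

517 = 11 · 47
47 is prime.
So 517 = 11 · 47; the largest prime factor is 47.

47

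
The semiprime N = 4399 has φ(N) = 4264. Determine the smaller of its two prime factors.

53

φ(n) = (p−1)(q−1) = n − (p+q) + 1, so p + q = 4399 − 4264 + 1 = 136.
p and q are the roots of t² − 136t + 4399 = 0.
Discriminant: 136² − 4·4399 = 18496 − 17596 = 900; √900 = 30.
q = (136 − 30)/2 = 53, p = (136 + 30)/2 = 83.
Check: 53 · 83 = 4399.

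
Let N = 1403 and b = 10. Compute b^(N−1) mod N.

1361

10^1 ≡ 10 (mod 1403)
10^2 ≡ 10^2 = 100 ≡ 100 (mod 1403)
10^4 ≡ 100^2 = 10000 ≡ 179 (mod 1403)
10^8 ≡ 179^2 = 32041 ≡ 1175 (mod 1403)
10^16 ≡ 1175^2 = 1380625 ≡ 73 (mod 1403)
10^32 ≡ 73^2 = 5329 ≡ 1120 (mod 1403)
10^64 ≡ 1120^2 = 1254400 ≡ 118 (mod 1403)
10^128 ≡ 118^2 = 13924 ≡ 1297 (mod 1403)
10^256 ≡ 1297^2 = 1682209 ≡ 12 (mod 1403)
10^512 ≡ 12^2 = 144 ≡ 144 (mod 1403)
10^1024 ≡ 144^2 = 20736 ≡ 1094 (mod 1403)
1402 = 1024 + 256 + 64 + 32 + 16 + 8 + 2 in binary powers of 2.
So 10^1402 ≡ 1094 · 12 · 118 · 1120 · 73 · 1175 · 100 ≡ 1361 (mod 1403).
Since 1361 ≠ 1, base 10 is a Fermat witness: 1403 is composite.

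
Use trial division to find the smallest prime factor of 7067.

37

7067 is odd.
Digit sum 20, not divisible by 3.
Ends in 7: not divisible by 5.
7: 7067 = 7·1009 + 4
11: 7067 = 11·642 + 5
13: 7067 = 13·543 + 8
17: 7067 = 17·415 + 12
19: 7067 = 19·371 + 18
23: 7067 = 23·307 + 6
29: 7067 = 29·243 + 20
31: 7067 = 31·227 + 30
37: 7067 = 37·191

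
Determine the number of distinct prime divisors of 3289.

3289 = 11 · 299
299 = 13 · 23
3289 = 11 · 13 · 23, which has 3 distinct prime factors.

3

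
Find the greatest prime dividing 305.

61

305 = 5 · 61
61 is prime.
So 305 = 5 · 61; the largest prime factor is 61.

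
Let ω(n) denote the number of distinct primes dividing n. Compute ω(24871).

24871 = 7 · 3553
3553 = 11 · 323
323 = 17 · 19
24871 = 7 · 11 · 17 · 19, which has 4 distinct prime factors.

4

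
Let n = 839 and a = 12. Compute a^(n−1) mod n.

1

12^1 ≡ 12 (mod 839)
12^2 ≡ 12^2 = 144 ≡ 144 (mod 839)
12^4 ≡ 144^2 = 20736 ≡ 600 (mod 839)
12^8 ≡ 600^2 = 360000 ≡ 69 (mod 839)
12^16 ≡ 69^2 = 4761 ≡ 566 (mod 839)
12^32 ≡ 566^2 = 320356 ≡ 697 (mod 839)
12^64 ≡ 697^2 = 485809 ≡ 28 (mod 839)
12^128 ≡ 28^2 = 784 ≡ 784 (mod 839)
12^256 ≡ 784^2 = 614656 ≡ 508 (mod 839)
12^512 ≡ 508^2 = 258064 ≡ 491 (mod 839)
838 = 512 + 256 + 64 + 4 + 2 in binary powers of 2.
So 12^838 ≡ 491 · 508 · 28 · 600 · 144 ≡ 1 (mod 839).
Since the result is 1, base 12 gives no evidence that 839 is composite.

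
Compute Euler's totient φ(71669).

63936

Factor: 71669 = 13 · 37 · 149.
φ(71669) = (13−1) · (37−1) · (149−1) = 12 · 36 · 148 = 63936.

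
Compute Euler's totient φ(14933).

Factor: 14933 = 109 · 137.
φ(14933) = (109−1) · (137−1) = 108 · 136 = 14688.

14688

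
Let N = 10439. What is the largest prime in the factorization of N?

73

10439 = 11 · 949
949 = 13 · 73
73 is prime.
So 10439 = 11 · 13 · 73; the largest prime factor is 73.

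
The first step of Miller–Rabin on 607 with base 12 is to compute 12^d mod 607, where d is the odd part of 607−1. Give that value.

607 − 1 = 606 = 2^1 · 303, so d = 303.
12^1 ≡ 12 (mod 607)
12^2 ≡ 12^2 = 144 ≡ 144 (mod 607)
12^4 ≡ 144^2 = 20736 ≡ 98 (mod 607)
12^8 ≡ 98^2 = 9604 ≡ 499 (mod 607)
12^16 ≡ 499^2 = 249001 ≡ 131 (mod 607)
12^32 ≡ 131^2 = 17161 ≡ 165 (mod 607)
12^64 ≡ 165^2 = 27225 ≡ 517 (mod 607)
12^128 ≡ 517^2 = 267289 ≡ 209 (mod 607)
12^256 ≡ 209^2 = 43681 ≡ 584 (mod 607)
303 = 256 + 32 + 8 + 4 + 2 + 1 in binary powers of 2.
So 12^303 ≡ 584 · 165 · 499 · 98 · 144 · 12 ≡ 606 (mod 607).
Since 12^d ≡ 606 (mod 607), base 12 does not prove 607 composite.

606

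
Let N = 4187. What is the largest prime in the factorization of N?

79

4187 = 53 · 79
79 is prime.
So 4187 = 53 · 79; the largest prime factor is 79.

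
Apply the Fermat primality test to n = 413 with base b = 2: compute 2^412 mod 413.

2^1 ≡ 2 (mod 413)
2^2 ≡ 2^2 = 4 ≡ 4 (mod 413)
2^4 ≡ 4^2 = 16 ≡ 16 (mod 413)
2^8 ≡ 16^2 = 256 ≡ 256 (mod 413)
2^16 ≡ 256^2 = 65536 ≡ 282 (mod 413)
2^32 ≡ 282^2 = 79524 ≡ 228 (mod 413)
2^64 ≡ 228^2 = 51984 ≡ 359 (mod 413)
2^128 ≡ 359^2 = 128881 ≡ 25 (mod 413)
2^256 ≡ 25^2 = 625 ≡ 212 (mod 413)
412 = 256 + 128 + 16 + 8 + 4 in binary powers of 2.
So 2^412 ≡ 212 · 25 · 282 · 256 · 16 ≡ 359 (mod 413).
Since 359 ≠ 1, base 2 is a Fermat witness: 413 is composite.

359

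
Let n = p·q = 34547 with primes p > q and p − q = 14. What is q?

179

Since p = q + 14, we have 34547 = q(q + 14), so q² + 14q − 34547 = 0.
Discriminant: 14² + 4·34547 = 196 + 138188 = 138384; √138384 = 372.
q = (−14 + 372)/2 = 179, and p = q + 14 = 193.
Check: 179 · 193 = 34547.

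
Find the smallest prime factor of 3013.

23

3013 is odd.
Digit sum 7, not divisible by 3.
Ends in 3: not divisible by 5.
7: 3013 = 7·430 + 3
11: 3013 = 11·273 + 10
13: 3013 = 13·231 + 10
17: 3013 = 17·177 + 4
19: 3013 = 19·158 + 11
23: 3013 = 23·131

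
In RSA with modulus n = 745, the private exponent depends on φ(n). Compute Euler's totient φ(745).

592

Factor: 745 = 5 · 149.
φ(745) = (5−1) · (149−1) = 4 · 148 = 592.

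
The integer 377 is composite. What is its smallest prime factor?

377 is odd.
Digit sum 17, not divisible by 3.
Ends in 7: not divisible by 5.
7: 377 = 7·53 + 6
11: 377 = 11·34 + 3
13: 377 = 13·29

13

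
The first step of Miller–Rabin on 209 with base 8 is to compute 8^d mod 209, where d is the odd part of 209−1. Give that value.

160

209 − 1 = 208 = 2^4 · 13, so d = 13.
8^1 ≡ 8 (mod 209)
8^2 ≡ 8^2 = 64 ≡ 64 (mod 209)
8^4 ≡ 64^2 = 4096 ≡ 125 (mod 209)
8^8 ≡ 125^2 = 15625 ≡ 159 (mod 209)
13 = 8 + 4 + 1 in binary powers of 2.
So 8^13 ≡ 159 · 125 · 8 ≡ 160 (mod 209).
Squaring chain: 160 → 102 → 163 → 26; never reaches −1, so base 8 is a Miller–Rabin witness that 209 is composite.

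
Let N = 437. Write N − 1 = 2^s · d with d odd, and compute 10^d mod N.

437 − 1 = 436 = 2^2 · 109, so d = 109.
10^1 ≡ 10 (mod 437)
10^2 ≡ 10^2 = 100 ≡ 100 (mod 437)
10^4 ≡ 100^2 = 10000 ≡ 386 (mod 437)
10^8 ≡ 386^2 = 148996 ≡ 416 (mod 437)
10^16 ≡ 416^2 = 173056 ≡ 4 (mod 437)
10^32 ≡ 4^2 = 16 ≡ 16 (mod 437)
10^64 ≡ 16^2 = 256 ≡ 256 (mod 437)
109 = 64 + 32 + 8 + 4 + 1 in binary powers of 2.
So 10^109 ≡ 256 · 16 · 416 · 386 · 10 ≡ 352 (mod 437).
Squaring chain: 352 → 233; never reaches −1, so base 10 is a Miller–Rabin witness that 437 is composite.

352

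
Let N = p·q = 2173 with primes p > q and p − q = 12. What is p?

53

Since p = q + 12, we have 2173 = q(q + 12), so q² + 12q − 2173 = 0.
Discriminant: 12² + 4·2173 = 144 + 8692 = 8836; √8836 = 94.
q = (−12 + 94)/2 = 41, and p = q + 12 = 53.
Check: 41 · 53 = 2173.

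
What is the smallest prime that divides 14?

14 is even: 2 divides it.

2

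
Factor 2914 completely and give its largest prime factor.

2914 = 2 · 1457
1457 = 31 · 47
47 is prime.
So 2914 = 2 · 31 · 47; the largest prime factor is 47.

47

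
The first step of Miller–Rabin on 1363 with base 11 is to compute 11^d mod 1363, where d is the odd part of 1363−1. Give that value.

1363 − 1 = 1362 = 2^1 · 681, so d = 681.
11^1 ≡ 11 (mod 1363)
11^2 ≡ 11^2 = 121 ≡ 121 (mod 1363)
11^4 ≡ 121^2 = 14641 ≡ 1011 (mod 1363)
11^8 ≡ 1011^2 = 1022121 ≡ 1234 (mod 1363)
11^16 ≡ 1234^2 = 1522756 ≡ 285 (mod 1363)
11^32 ≡ 285^2 = 81225 ≡ 808 (mod 1363)
11^64 ≡ 808^2 = 652864 ≡ 1350 (mod 1363)
11^128 ≡ 1350^2 = 1822500 ≡ 169 (mod 1363)
11^256 ≡ 169^2 = 28561 ≡ 1301 (mod 1363)
11^512 ≡ 1301^2 = 1692601 ≡ 1118 (mod 1363)
681 = 512 + 128 + 32 + 8 + 1 in binary powers of 2.
So 11^681 ≡ 1118 · 169 · 808 · 1234 · 11 ≡ 872 (mod 1363).
Squaring chain: 872; never reaches −1, so base 11 is a Miller–Rabin witness that 1363 is composite.

872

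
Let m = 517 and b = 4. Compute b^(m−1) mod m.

4^1 ≡ 4 (mod 517)
4^2 ≡ 4^2 = 16 ≡ 16 (mod 517)
4^4 ≡ 16^2 = 256 ≡ 256 (mod 517)
4^8 ≡ 256^2 = 65536 ≡ 394 (mod 517)
4^16 ≡ 394^2 = 155236 ≡ 136 (mod 517)
4^32 ≡ 136^2 = 18496 ≡ 401 (mod 517)
4^64 ≡ 401^2 = 160801 ≡ 14 (mod 517)
4^128 ≡ 14^2 = 196 ≡ 196 (mod 517)
4^256 ≡ 196^2 = 38416 ≡ 158 (mod 517)
4^512 ≡ 158^2 = 24964 ≡ 148 (mod 517)
516 = 512 + 4 in binary powers of 2.
So 4^516 ≡ 148 · 256 ≡ 147 (mod 517).
Since 147 ≠ 1, base 4 is a Fermat witness: 517 is composite.

147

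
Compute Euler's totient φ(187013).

174064

Factor: 187013 = 23 · 47 · 173.
φ(187013) = (23−1) · (47−1) · (173−1) = 22 · 46 · 172 = 174064.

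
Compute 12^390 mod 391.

12^1 ≡ 12 (mod 391)
12^2 ≡ 12^2 = 144 ≡ 144 (mod 391)
12^4 ≡ 144^2 = 20736 ≡ 13 (mod 391)
12^8 ≡ 13^2 = 169 ≡ 169 (mod 391)
12^16 ≡ 169^2 = 28561 ≡ 18 (mod 391)
12^32 ≡ 18^2 = 324 ≡ 324 (mod 391)
12^64 ≡ 324^2 = 104976 ≡ 188 (mod 391)
12^128 ≡ 188^2 = 35344 ≡ 154 (mod 391)
12^256 ≡ 154^2 = 23716 ≡ 256 (mod 391)
390 = 256 + 128 + 4 + 2 in binary powers of 2.
So 12^390 ≡ 256 · 154 · 13 · 144 ≡ 87 (mod 391).
Since 87 ≠ 1, base 12 is a Fermat witness: 391 is composite.

87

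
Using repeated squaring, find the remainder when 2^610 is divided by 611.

2^1 ≡ 2 (mod 611)
2^2 ≡ 2^2 = 4 ≡ 4 (mod 611)
2^4 ≡ 4^2 = 16 ≡ 16 (mod 611)
2^8 ≡ 16^2 = 256 ≡ 256 (mod 611)
2^16 ≡ 256^2 = 65536 ≡ 159 (mod 611)
2^32 ≡ 159^2 = 25281 ≡ 230 (mod 611)
2^64 ≡ 230^2 = 52900 ≡ 354 (mod 611)
2^128 ≡ 354^2 = 125316 ≡ 61 (mod 611)
2^256 ≡ 61^2 = 3721 ≡ 55 (mod 611)
2^512 ≡ 55^2 = 3025 ≡ 581 (mod 611)
610 = 512 + 64 + 32 + 2 in binary powers of 2.
So 2^610 ≡ 581 · 354 · 230 · 4 ≡ 101 (mod 611).
Since 101 ≠ 1, base 2 is a Fermat witness: 611 is composite.

101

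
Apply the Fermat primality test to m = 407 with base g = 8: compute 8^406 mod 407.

344

8^1 ≡ 8 (mod 407)
8^2 ≡ 8^2 = 64 ≡ 64 (mod 407)
8^4 ≡ 64^2 = 4096 ≡ 26 (mod 407)
8^8 ≡ 26^2 = 676 ≡ 269 (mod 407)
8^16 ≡ 269^2 = 72361 ≡ 322 (mod 407)
8^32 ≡ 322^2 = 103684 ≡ 306 (mod 407)
8^64 ≡ 306^2 = 93636 ≡ 26 (mod 407)
8^128 ≡ 26^2 = 676 ≡ 269 (mod 407)
8^256 ≡ 269^2 = 72361 ≡ 322 (mod 407)
406 = 256 + 128 + 16 + 4 + 2 in binary powers of 2.
So 8^406 ≡ 322 · 269 · 322 · 26 · 64 ≡ 344 (mod 407).
Since 344 ≠ 1, base 8 is a Fermat witness: 407 is composite.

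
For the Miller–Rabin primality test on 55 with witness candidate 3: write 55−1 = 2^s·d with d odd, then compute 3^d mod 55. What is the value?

55 − 1 = 54 = 2^1 · 27, so d = 27.
3^1 ≡ 3 (mod 55)
3^2 ≡ 3^2 = 9 ≡ 9 (mod 55)
3^4 ≡ 9^2 = 81 ≡ 26 (mod 55)
3^8 ≡ 26^2 = 676 ≡ 16 (mod 55)
3^16 ≡ 16^2 = 256 ≡ 36 (mod 55)
27 = 16 + 8 + 2 + 1 in binary powers of 2.
So 3^27 ≡ 36 · 16 · 9 · 3 ≡ 42 (mod 55).
Squaring chain: 42; never reaches −1, so base 3 is a Miller–Rabin witness that 55 is composite.

42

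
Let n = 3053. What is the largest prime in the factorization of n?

3053 = 43 · 71
71 is prime.
So 3053 = 43 · 71; the largest prime factor is 71.

71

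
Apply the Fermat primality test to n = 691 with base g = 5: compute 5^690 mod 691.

5^1 ≡ 5 (mod 691)
5^2 ≡ 5^2 = 25 ≡ 25 (mod 691)
5^4 ≡ 25^2 = 625 ≡ 625 (mod 691)
5^8 ≡ 625^2 = 390625 ≡ 210 (mod 691)
5^16 ≡ 210^2 = 44100 ≡ 567 (mod 691)
5^32 ≡ 567^2 = 321489 ≡ 174 (mod 691)
5^64 ≡ 174^2 = 30276 ≡ 563 (mod 691)
5^128 ≡ 563^2 = 316969 ≡ 491 (mod 691)
5^256 ≡ 491^2 = 241081 ≡ 613 (mod 691)
5^512 ≡ 613^2 = 375769 ≡ 556 (mod 691)
690 = 512 + 128 + 32 + 16 + 2 in binary powers of 2.
So 5^690 ≡ 556 · 491 · 174 · 567 · 25 ≡ 1 (mod 691).
Since the result is 1, base 5 gives no evidence that 691 is composite.

1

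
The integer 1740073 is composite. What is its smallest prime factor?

37

1740073 is odd.
Digit sum 22, not divisible by 3.
Ends in 3: not divisible by 5.
7: 1740073 = 7·248581 + 6
11: 1740073 = 11·158188 + 5
13: 1740073 = 13·133851 + 10
17: 1740073 = 17·102357 + 4
19: 1740073 = 19·91582 + 15
23: 1740073 = 23·75655 + 8
29: 1740073 = 29·60002 + 15
31: 1740073 = 31·56131 + 12
37: 1740073 = 37·47029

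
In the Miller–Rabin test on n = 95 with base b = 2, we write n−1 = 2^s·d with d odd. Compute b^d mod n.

95 − 1 = 94 = 2^1 · 47, so d = 47.
2^1 ≡ 2 (mod 95)
2^2 ≡ 2^2 = 4 ≡ 4 (mod 95)
2^4 ≡ 4^2 = 16 ≡ 16 (mod 95)
2^8 ≡ 16^2 = 256 ≡ 66 (mod 95)
2^16 ≡ 66^2 = 4356 ≡ 81 (mod 95)
2^32 ≡ 81^2 = 6561 ≡ 6 (mod 95)
47 = 32 + 8 + 4 + 2 + 1 in binary powers of 2.
So 2^47 ≡ 6 · 66 · 16 · 4 · 2 ≡ 53 (mod 95).
Squaring chain: 53; never reaches −1, so base 2 is a Miller–Rabin witness that 95 is composite.

53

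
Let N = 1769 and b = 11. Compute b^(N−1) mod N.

11^1 ≡ 11 (mod 1769)
11^2 ≡ 11^2 = 121 ≡ 121 (mod 1769)
11^4 ≡ 121^2 = 14641 ≡ 489 (mod 1769)
11^8 ≡ 489^2 = 239121 ≡ 306 (mod 1769)
11^16 ≡ 306^2 = 93636 ≡ 1648 (mod 1769)
11^32 ≡ 1648^2 = 2715904 ≡ 489 (mod 1769)
11^64 ≡ 489^2 = 239121 ≡ 306 (mod 1769)
11^128 ≡ 306^2 = 93636 ≡ 1648 (mod 1769)
11^256 ≡ 1648^2 = 2715904 ≡ 489 (mod 1769)
11^512 ≡ 489^2 = 239121 ≡ 306 (mod 1769)
11^1024 ≡ 306^2 = 93636 ≡ 1648 (mod 1769)
1768 = 1024 + 512 + 128 + 64 + 32 + 8 in binary powers of 2.
So 11^1768 ≡ 1648 · 306 · 1648 · 306 · 489 · 306 ≡ 489 (mod 1769).
Since 489 ≠ 1, base 11 is a Fermat witness: 1769 is composite.

489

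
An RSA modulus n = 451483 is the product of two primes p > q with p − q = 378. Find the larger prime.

Since p = q + 378, we have 451483 = q(q + 378), so q² + 378q − 451483 = 0.
Discriminant: 378² + 4·451483 = 142884 + 1805932 = 1948816; √1948816 = 1396.
q = (−378 + 1396)/2 = 509, and p = q + 378 = 887.
Check: 509 · 887 = 451483.

887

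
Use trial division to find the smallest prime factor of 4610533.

37

4610533 is odd.
Digit sum 22, not divisible by 3.
Ends in 3: not divisible by 5.
7: 4610533 = 7·658647 + 4
11: 4610533 = 11·419139 + 4
13: 4610533 = 13·354656 + 5
17: 4610533 = 17·271207 + 14
19: 4610533 = 19·242659 + 12
23: 4610533 = 23·200457 + 22
29: 4610533 = 29·158983 + 26
31: 4610533 = 31·148726 + 27
37: 4610533 = 37·124609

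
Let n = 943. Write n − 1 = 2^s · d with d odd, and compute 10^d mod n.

871

943 − 1 = 942 = 2^1 · 471, so d = 471.
10^1 ≡ 10 (mod 943)
10^2 ≡ 10^2 = 100 ≡ 100 (mod 943)
10^4 ≡ 100^2 = 10000 ≡ 570 (mod 943)
10^8 ≡ 570^2 = 324900 ≡ 508 (mod 943)
10^16 ≡ 508^2 = 258064 ≡ 625 (mod 943)
10^32 ≡ 625^2 = 390625 ≡ 223 (mod 943)
10^64 ≡ 223^2 = 49729 ≡ 693 (mod 943)
10^128 ≡ 693^2 = 480249 ≡ 262 (mod 943)
10^256 ≡ 262^2 = 68644 ≡ 748 (mod 943)
471 = 256 + 128 + 64 + 16 + 4 + 2 + 1 in binary powers of 2.
So 10^471 ≡ 748 · 262 · 693 · 625 · 570 · 100 · 10 ≡ 871 (mod 943).
Squaring chain: 871; never reaches −1, so base 10 is a Miller–Rabin witness that 943 is composite.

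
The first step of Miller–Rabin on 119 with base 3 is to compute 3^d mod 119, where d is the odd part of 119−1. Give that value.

75

119 − 1 = 118 = 2^1 · 59, so d = 59.
3^1 ≡ 3 (mod 119)
3^2 ≡ 3^2 = 9 ≡ 9 (mod 119)
3^4 ≡ 9^2 = 81 ≡ 81 (mod 119)
3^8 ≡ 81^2 = 6561 ≡ 16 (mod 119)
3^16 ≡ 16^2 = 256 ≡ 18 (mod 119)
3^32 ≡ 18^2 = 324 ≡ 86 (mod 119)
59 = 32 + 16 + 8 + 2 + 1 in binary powers of 2.
So 3^59 ≡ 86 · 18 · 16 · 9 · 3 ≡ 75 (mod 119).
Squaring chain: 75; never reaches −1, so base 3 is a Miller–Rabin witness that 119 is composite.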